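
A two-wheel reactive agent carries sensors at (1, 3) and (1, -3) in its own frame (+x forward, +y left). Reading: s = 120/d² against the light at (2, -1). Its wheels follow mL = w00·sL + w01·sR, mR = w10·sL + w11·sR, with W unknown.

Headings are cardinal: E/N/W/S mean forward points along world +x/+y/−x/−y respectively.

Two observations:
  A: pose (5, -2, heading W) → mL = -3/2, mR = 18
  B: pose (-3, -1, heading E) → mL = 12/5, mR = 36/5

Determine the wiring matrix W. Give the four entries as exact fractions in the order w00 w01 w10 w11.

1 -1/2 1/2 1

obs A: pose=(5,-2,W) → sL=6, sR=15, mL=-3/2, mR=18
obs B: pose=(-3,-1,E) → sL=24/5, sR=24/5, mL=12/5, mR=36/5
sensor matrix S = [[6, 15], [24/5, 24/5]]; det S = -216/5
solve [mL_A; mL_B] = S·[w00; w01] and [mR_A; mR_B] = S·[w10; w11]:
  w00 = 1, w01 = -1/2, w10 = 1/2, w11 = 1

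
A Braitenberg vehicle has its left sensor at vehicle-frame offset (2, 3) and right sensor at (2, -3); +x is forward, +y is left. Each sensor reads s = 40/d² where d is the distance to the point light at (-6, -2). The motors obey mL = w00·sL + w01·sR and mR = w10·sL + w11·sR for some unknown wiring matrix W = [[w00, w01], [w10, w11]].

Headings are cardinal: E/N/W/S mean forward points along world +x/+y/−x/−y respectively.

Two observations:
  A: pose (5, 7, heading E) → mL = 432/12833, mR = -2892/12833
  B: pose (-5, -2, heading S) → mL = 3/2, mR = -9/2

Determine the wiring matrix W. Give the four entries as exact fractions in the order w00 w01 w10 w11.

-1/2 1/2 -1 -1/2

obs A: pose=(5,7,E) → sL=40/313, sR=8/41, mL=432/12833, mR=-2892/12833
obs B: pose=(-5,-2,S) → sL=2, sR=5, mL=3/2, mR=-9/2
sensor matrix S = [[40/313, 8/41], [2, 5]]; det S = 3192/12833
solve [mL_A; mL_B] = S·[w00; w01] and [mR_A; mR_B] = S·[w10; w11]:
  w00 = -1/2, w01 = 1/2, w10 = -1, w11 = -1/2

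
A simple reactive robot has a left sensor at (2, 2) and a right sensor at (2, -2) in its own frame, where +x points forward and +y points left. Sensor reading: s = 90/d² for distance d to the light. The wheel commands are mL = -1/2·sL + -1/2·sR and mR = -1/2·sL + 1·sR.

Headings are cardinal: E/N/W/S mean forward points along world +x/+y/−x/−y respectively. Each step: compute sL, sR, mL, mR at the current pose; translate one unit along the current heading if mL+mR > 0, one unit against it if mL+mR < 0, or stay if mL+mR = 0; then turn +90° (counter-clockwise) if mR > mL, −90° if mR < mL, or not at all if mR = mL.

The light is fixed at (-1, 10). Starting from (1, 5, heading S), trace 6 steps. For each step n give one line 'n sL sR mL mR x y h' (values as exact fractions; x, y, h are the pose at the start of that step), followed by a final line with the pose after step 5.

n=0: pose=(1,5,S); sL=18/13, sR=90/49; mL=-1026/637, mR=729/637; mL+mR=-297/637 → advance -1; mR−mL=135/49 → turn +1·90°
n=1: pose=(1,6,E); sL=9/2, sR=45/26; mL=-81/26, mR=-27/52; mL+mR=-189/52 → advance -1; mR−mL=135/52 → turn +1·90°
n=2: pose=(0,6,N); sL=18, sR=90/13; mL=-162/13, mR=-27/13; mL+mR=-189/13 → advance -1; mR−mL=135/13 → turn +1·90°
n=3: pose=(0,5,W); sL=9/5, sR=9; mL=-27/5, mR=81/10; mL+mR=27/10 → advance +1; mR−mL=27/2 → turn +1·90°
n=4: pose=(-1,5,S); sL=90/53, sR=90/53; mL=-90/53, mR=45/53; mL+mR=-45/53 → advance -1; mR−mL=135/53 → turn +1·90°
n=5: pose=(-1,6,E); sL=45/4, sR=9/4; mL=-27/4, mR=-27/8; mL+mR=-81/8 → advance -1; mR−mL=27/8 → turn +1·90°

0 18/13 90/49 -1026/637 729/637 1 5 S
1 9/2 45/26 -81/26 -27/52 1 6 E
2 18 90/13 -162/13 -27/13 0 6 N
3 9/5 9 -27/5 81/10 0 5 W
4 90/53 90/53 -90/53 45/53 -1 5 S
5 45/4 9/4 -27/4 -27/8 -1 6 E
final -2 6 N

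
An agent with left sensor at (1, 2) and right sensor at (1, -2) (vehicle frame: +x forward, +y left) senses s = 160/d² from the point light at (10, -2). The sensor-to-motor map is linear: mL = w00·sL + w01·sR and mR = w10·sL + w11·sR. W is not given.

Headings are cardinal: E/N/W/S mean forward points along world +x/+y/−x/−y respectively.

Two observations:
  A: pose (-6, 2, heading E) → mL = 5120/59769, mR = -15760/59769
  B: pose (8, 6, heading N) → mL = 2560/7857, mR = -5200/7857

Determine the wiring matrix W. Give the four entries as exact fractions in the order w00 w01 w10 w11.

obs A: pose=(-6,2,E) → sL=160/261, sR=160/229, mL=5120/59769, mR=-15760/59769
obs B: pose=(8,6,N) → sL=160/97, sR=160/81, mL=2560/7857, mR=-5200/7857
sensor matrix S = [[160/261, 160/229], [160/97, 160/81]]; det S = 27443200/469605033
solve [mL_A; mL_B] = S·[w00; w01] and [mR_A; mR_B] = S·[w10; w11]:
  w00 = -1, w01 = 1, w10 = -1, w11 = 1/2

-1 1 -1 1/2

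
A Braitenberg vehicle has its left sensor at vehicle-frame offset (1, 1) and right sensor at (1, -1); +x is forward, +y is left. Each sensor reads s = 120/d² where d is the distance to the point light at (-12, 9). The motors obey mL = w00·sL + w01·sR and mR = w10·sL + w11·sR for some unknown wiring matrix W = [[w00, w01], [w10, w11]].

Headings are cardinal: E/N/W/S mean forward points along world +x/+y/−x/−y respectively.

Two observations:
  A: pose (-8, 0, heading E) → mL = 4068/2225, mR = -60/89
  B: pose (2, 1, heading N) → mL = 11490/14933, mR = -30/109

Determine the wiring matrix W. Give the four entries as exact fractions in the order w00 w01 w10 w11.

1 1/2 -1/2 0

obs A: pose=(-8,0,E) → sL=120/89, sR=24/25, mL=4068/2225, mR=-60/89
obs B: pose=(2,1,N) → sL=60/109, sR=60/137, mL=11490/14933, mR=-30/109
sensor matrix S = [[120/89, 24/25], [60/109, 60/137]]; det S = 412416/6645185
solve [mL_A; mL_B] = S·[w00; w01] and [mR_A; mR_B] = S·[w10; w11]:
  w00 = 1, w01 = 1/2, w10 = -1/2, w11 = 0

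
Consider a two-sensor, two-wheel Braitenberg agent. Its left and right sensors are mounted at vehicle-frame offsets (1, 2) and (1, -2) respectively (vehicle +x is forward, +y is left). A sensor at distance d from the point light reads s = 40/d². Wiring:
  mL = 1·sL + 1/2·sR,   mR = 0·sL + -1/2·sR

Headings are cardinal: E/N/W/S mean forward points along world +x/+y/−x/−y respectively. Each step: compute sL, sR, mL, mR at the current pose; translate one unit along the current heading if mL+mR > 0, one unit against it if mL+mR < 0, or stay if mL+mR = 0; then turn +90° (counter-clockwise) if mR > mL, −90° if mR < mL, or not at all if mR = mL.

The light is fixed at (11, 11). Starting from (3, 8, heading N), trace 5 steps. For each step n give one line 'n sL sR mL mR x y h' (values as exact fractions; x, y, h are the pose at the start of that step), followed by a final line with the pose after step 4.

n=0: pose=(3,8,N); sL=5/13, sR=1; mL=23/26, mR=-1/2; mL+mR=5/13 → advance +1; mR−mL=-18/13 → turn -1·90°
n=1: pose=(3,9,E); sL=40/49, sR=8/13; mL=716/637, mR=-4/13; mL+mR=40/49 → advance +1; mR−mL=-912/637 → turn -1·90°
n=2: pose=(4,9,S); sL=20/17, sR=4/9; mL=214/153, mR=-2/9; mL+mR=20/17 → advance +1; mR−mL=-248/153 → turn -1·90°
n=3: pose=(4,8,W); sL=40/89, sR=8/13; mL=876/1157, mR=-4/13; mL+mR=40/89 → advance +1; mR−mL=-1232/1157 → turn -1·90°
n=4: pose=(3,8,N); sL=5/13, sR=1; mL=23/26, mR=-1/2; mL+mR=5/13 → advance +1; mR−mL=-18/13 → turn -1·90°

0 5/13 1 23/26 -1/2 3 8 N
1 40/49 8/13 716/637 -4/13 3 9 E
2 20/17 4/9 214/153 -2/9 4 9 S
3 40/89 8/13 876/1157 -4/13 4 8 W
4 5/13 1 23/26 -1/2 3 8 N
final 3 9 E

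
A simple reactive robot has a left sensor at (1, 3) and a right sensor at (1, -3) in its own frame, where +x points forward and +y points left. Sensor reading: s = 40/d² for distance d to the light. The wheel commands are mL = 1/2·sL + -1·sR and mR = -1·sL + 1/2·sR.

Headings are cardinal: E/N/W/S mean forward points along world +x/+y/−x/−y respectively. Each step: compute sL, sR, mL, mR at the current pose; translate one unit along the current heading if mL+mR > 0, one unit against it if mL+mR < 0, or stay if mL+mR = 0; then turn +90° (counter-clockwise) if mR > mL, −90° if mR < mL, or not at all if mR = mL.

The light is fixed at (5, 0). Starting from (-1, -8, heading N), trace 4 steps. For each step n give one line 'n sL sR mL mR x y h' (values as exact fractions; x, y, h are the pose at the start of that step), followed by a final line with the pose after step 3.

0 4/13 20/29 -202/377 14/377 -1 -8 N
1 40/193 8/17 -1204/3281 92/3281 -1 -9 W
2 5/13 10/41 -55/1066 -140/533 0 -9 S
3 40/157 40/61 -5060/9577 700/9577 0 -8 W
final 1 -8 S

n=0: pose=(-1,-8,N); sL=4/13, sR=20/29; mL=-202/377, mR=14/377; mL+mR=-188/377 → advance -1; mR−mL=216/377 → turn +1·90°
n=1: pose=(-1,-9,W); sL=40/193, sR=8/17; mL=-1204/3281, mR=92/3281; mL+mR=-1112/3281 → advance -1; mR−mL=1296/3281 → turn +1·90°
n=2: pose=(0,-9,S); sL=5/13, sR=10/41; mL=-55/1066, mR=-140/533; mL+mR=-335/1066 → advance -1; mR−mL=-225/1066 → turn -1·90°
n=3: pose=(0,-8,W); sL=40/157, sR=40/61; mL=-5060/9577, mR=700/9577; mL+mR=-4360/9577 → advance -1; mR−mL=5760/9577 → turn +1·90°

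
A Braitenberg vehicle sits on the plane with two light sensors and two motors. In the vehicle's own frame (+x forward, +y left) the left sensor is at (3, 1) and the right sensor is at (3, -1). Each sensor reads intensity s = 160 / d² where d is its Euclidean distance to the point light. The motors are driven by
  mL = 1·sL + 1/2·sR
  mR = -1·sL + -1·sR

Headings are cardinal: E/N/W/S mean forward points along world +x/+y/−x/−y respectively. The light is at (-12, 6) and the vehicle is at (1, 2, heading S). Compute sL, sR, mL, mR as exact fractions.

left sensor world pos  = (2, -1); dL² = 245
right sensor world pos = (0, -1); dR² = 193
sL = 160/245 = 32/49
sR = 160/193 = 160/193
mL = 1·sL + 1/2·sR = 10096/9457
mR = -1·sL + -1·sR = -14016/9457

32/49 160/193 10096/9457 -14016/9457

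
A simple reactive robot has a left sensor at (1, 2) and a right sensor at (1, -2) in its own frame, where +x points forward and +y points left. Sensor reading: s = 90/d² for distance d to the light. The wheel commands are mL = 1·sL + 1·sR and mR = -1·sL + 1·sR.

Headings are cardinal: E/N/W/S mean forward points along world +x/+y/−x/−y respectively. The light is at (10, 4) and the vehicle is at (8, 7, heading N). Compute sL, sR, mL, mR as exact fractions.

left sensor world pos  = (6, 8); dL² = 32
right sensor world pos = (10, 8); dR² = 16
sL = 90/32 = 45/16
sR = 90/16 = 45/8
mL = 1·sL + 1·sR = 135/16
mR = -1·sL + 1·sR = 45/16

45/16 45/8 135/16 45/16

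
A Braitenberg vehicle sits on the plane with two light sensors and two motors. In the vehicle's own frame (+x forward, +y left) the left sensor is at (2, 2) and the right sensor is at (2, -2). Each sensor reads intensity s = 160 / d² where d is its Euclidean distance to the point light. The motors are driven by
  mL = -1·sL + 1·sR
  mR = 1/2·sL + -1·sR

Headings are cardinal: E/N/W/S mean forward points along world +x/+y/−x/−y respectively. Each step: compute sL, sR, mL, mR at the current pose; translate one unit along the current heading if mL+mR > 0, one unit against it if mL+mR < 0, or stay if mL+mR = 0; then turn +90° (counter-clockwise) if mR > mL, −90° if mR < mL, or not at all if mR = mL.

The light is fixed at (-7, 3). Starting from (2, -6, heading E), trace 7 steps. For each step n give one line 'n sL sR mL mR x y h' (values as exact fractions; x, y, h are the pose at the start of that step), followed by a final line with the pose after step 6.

0 16/17 80/121 -576/2057 -392/2057 2 -6 E
1 32/17 160/149 -2048/2533 -336/2533 1 -6 N
2 8/9 8/5 32/45 -52/45 1 -7 W
3 160/113 32/37 -2304/4181 -656/4181 2 -7 N
4 80/109 16/13 704/1417 -1224/1417 2 -8 W
5 32/29 32/45 -512/1305 -208/1305 3 -8 N
6 8/13 40/41 192/533 -356/533 3 -9 W
final 4 -9 N

n=0: pose=(2,-6,E); sL=16/17, sR=80/121; mL=-576/2057, mR=-392/2057; mL+mR=-8/17 → advance -1; mR−mL=184/2057 → turn +1·90°
n=1: pose=(1,-6,N); sL=32/17, sR=160/149; mL=-2048/2533, mR=-336/2533; mL+mR=-16/17 → advance -1; mR−mL=1712/2533 → turn +1·90°
n=2: pose=(1,-7,W); sL=8/9, sR=8/5; mL=32/45, mR=-52/45; mL+mR=-4/9 → advance -1; mR−mL=-28/15 → turn -1·90°
n=3: pose=(2,-7,N); sL=160/113, sR=32/37; mL=-2304/4181, mR=-656/4181; mL+mR=-80/113 → advance -1; mR−mL=1648/4181 → turn +1·90°
n=4: pose=(2,-8,W); sL=80/109, sR=16/13; mL=704/1417, mR=-1224/1417; mL+mR=-40/109 → advance -1; mR−mL=-1928/1417 → turn -1·90°
n=5: pose=(3,-8,N); sL=32/29, sR=32/45; mL=-512/1305, mR=-208/1305; mL+mR=-16/29 → advance -1; mR−mL=304/1305 → turn +1·90°
n=6: pose=(3,-9,W); sL=8/13, sR=40/41; mL=192/533, mR=-356/533; mL+mR=-4/13 → advance -1; mR−mL=-548/533 → turn -1·90°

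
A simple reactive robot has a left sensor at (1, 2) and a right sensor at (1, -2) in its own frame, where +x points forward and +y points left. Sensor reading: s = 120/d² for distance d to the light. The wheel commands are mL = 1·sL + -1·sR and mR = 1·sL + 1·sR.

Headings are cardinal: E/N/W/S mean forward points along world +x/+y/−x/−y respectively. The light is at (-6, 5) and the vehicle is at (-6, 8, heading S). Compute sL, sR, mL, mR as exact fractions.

15 15 0 30

left sensor world pos  = (-4, 7); dL² = 8
right sensor world pos = (-8, 7); dR² = 8
sL = 120/8 = 15
sR = 120/8 = 15
mL = 1·sL + -1·sR = 0
mR = 1·sL + 1·sR = 30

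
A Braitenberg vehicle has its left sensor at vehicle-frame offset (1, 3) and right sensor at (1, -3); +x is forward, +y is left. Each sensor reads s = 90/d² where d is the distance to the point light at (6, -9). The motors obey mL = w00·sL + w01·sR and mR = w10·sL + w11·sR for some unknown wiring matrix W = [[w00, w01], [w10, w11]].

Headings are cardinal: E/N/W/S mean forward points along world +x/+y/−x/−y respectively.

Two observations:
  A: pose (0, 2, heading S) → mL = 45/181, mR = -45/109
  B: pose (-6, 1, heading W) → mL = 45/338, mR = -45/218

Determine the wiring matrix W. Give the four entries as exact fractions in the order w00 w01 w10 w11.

obs A: pose=(0,2,S) → sL=90/109, sR=90/181, mL=45/181, mR=-45/109
obs B: pose=(-6,1,W) → sL=45/109, sR=45/169, mL=45/338, mR=-45/218
sensor matrix S = [[90/109, 90/181], [45/109, 45/169]]; det S = 48600/3334201
solve [mL_A; mL_B] = S·[w00; w01] and [mR_A; mR_B] = S·[w10; w11]:
  w00 = 0, w01 = 1/2, w10 = -1/2, w11 = 0

0 1/2 -1/2 0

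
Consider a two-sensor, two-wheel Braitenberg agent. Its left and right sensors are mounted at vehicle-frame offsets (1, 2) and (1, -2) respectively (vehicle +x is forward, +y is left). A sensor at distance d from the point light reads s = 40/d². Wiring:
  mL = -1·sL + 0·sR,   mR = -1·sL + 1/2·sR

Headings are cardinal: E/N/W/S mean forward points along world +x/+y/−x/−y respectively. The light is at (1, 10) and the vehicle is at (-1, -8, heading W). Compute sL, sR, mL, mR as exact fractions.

40/409 8/53 -40/409 -484/21677

left sensor world pos  = (-2, -10); dL² = 409
right sensor world pos = (-2, -6); dR² = 265
sL = 40/409 = 40/409
sR = 40/265 = 8/53
mL = -1·sL + 0·sR = -40/409
mR = -1·sL + 1/2·sR = -484/21677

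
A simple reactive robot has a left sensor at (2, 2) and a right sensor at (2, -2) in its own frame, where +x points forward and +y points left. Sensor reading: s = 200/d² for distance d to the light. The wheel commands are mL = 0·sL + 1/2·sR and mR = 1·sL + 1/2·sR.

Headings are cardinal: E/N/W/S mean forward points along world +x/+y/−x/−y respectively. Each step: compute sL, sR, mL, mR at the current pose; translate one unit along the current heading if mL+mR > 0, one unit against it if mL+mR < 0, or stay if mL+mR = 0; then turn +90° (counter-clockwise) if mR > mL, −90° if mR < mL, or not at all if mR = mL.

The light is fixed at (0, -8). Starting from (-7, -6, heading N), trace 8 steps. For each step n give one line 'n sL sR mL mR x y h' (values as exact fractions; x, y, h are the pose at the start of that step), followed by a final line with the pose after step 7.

n=0: pose=(-7,-6,N); sL=200/97, sR=200/41; mL=100/41, mR=17900/3977; mL+mR=27600/3977 → advance +1; mR−mL=200/97 → turn +1·90°
n=1: pose=(-7,-5,W); sL=100/41, sR=100/53; mL=50/53, mR=7350/2173; mL+mR=9400/2173 → advance +1; mR−mL=100/41 → turn +1·90°
n=2: pose=(-8,-5,S); sL=200/37, sR=200/101; mL=100/101, mR=23900/3737; mL+mR=27600/3737 → advance +1; mR−mL=200/37 → turn +1·90°
n=3: pose=(-8,-6,E); sL=50/13, sR=50/9; mL=25/9, mR=775/117; mL+mR=1100/117 → advance +1; mR−mL=50/13 → turn +1·90°
n=4: pose=(-7,-6,N); sL=200/97, sR=200/41; mL=100/41, mR=17900/3977; mL+mR=27600/3977 → advance +1; mR−mL=200/97 → turn +1·90°
n=5: pose=(-7,-5,W); sL=100/41, sR=100/53; mL=50/53, mR=7350/2173; mL+mR=9400/2173 → advance +1; mR−mL=100/41 → turn +1·90°
n=6: pose=(-8,-5,S); sL=200/37, sR=200/101; mL=100/101, mR=23900/3737; mL+mR=27600/3737 → advance +1; mR−mL=200/37 → turn +1·90°
n=7: pose=(-8,-6,E); sL=50/13, sR=50/9; mL=25/9, mR=775/117; mL+mR=1100/117 → advance +1; mR−mL=50/13 → turn +1·90°

0 200/97 200/41 100/41 17900/3977 -7 -6 N
1 100/41 100/53 50/53 7350/2173 -7 -5 W
2 200/37 200/101 100/101 23900/3737 -8 -5 S
3 50/13 50/9 25/9 775/117 -8 -6 E
4 200/97 200/41 100/41 17900/3977 -7 -6 N
5 100/41 100/53 50/53 7350/2173 -7 -5 W
6 200/37 200/101 100/101 23900/3737 -8 -5 S
7 50/13 50/9 25/9 775/117 -8 -6 E
final -7 -6 N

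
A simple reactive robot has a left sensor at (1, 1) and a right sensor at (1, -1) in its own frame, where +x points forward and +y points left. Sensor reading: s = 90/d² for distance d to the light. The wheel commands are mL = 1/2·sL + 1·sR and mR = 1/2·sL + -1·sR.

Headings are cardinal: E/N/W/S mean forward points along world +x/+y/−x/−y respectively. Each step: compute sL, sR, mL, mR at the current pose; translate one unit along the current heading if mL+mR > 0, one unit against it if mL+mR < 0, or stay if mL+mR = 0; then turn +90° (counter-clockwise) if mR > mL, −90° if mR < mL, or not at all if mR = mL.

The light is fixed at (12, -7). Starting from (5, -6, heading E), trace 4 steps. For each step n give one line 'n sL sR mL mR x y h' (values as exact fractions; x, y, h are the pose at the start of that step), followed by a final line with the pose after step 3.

n=0: pose=(5,-6,E); sL=9/4, sR=5/2; mL=29/8, mR=-11/8; mL+mR=9/4 → advance +1; mR−mL=-5 → turn -1·90°
n=1: pose=(6,-6,S); sL=18/5, sR=90/49; mL=891/245, mR=-9/245; mL+mR=18/5 → advance +1; mR−mL=-180/49 → turn -1·90°
n=2: pose=(6,-7,W); sL=9/5, sR=9/5; mL=27/10, mR=-9/10; mL+mR=9/5 → advance +1; mR−mL=-18/5 → turn -1·90°
n=3: pose=(5,-7,N); sL=18/13, sR=90/37; mL=1503/481, mR=-837/481; mL+mR=18/13 → advance +1; mR−mL=-180/37 → turn -1·90°

0 9/4 5/2 29/8 -11/8 5 -6 E
1 18/5 90/49 891/245 -9/245 6 -6 S
2 9/5 9/5 27/10 -9/10 6 -7 W
3 18/13 90/37 1503/481 -837/481 5 -7 N
final 5 -6 E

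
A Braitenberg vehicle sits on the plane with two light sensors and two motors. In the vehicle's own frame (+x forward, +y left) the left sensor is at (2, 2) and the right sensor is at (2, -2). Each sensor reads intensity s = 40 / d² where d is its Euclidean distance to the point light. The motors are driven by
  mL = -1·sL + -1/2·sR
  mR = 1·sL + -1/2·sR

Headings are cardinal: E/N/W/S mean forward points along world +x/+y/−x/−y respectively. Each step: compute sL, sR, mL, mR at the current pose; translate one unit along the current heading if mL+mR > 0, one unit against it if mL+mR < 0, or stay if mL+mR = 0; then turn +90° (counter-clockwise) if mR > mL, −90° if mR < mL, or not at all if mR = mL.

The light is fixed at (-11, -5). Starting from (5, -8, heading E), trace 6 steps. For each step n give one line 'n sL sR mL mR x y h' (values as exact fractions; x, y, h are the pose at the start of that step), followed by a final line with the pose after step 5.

0 8/65 40/349 -4092/22685 1492/22685 5 -8 E
1 4/17 4/29 -150/493 82/493 4 -8 N
2 8/41 40/173 -2204/7093 564/7093 4 -9 W
3 1/9 5/29 -103/522 13/522 5 -9 S
4 8/65 40/349 -4092/22685 1492/22685 5 -8 E
5 4/17 4/29 -150/493 82/493 4 -8 N
final 4 -9 W

n=0: pose=(5,-8,E); sL=8/65, sR=40/349; mL=-4092/22685, mR=1492/22685; mL+mR=-40/349 → advance -1; mR−mL=16/65 → turn +1·90°
n=1: pose=(4,-8,N); sL=4/17, sR=4/29; mL=-150/493, mR=82/493; mL+mR=-4/29 → advance -1; mR−mL=8/17 → turn +1·90°
n=2: pose=(4,-9,W); sL=8/41, sR=40/173; mL=-2204/7093, mR=564/7093; mL+mR=-40/173 → advance -1; mR−mL=16/41 → turn +1·90°
n=3: pose=(5,-9,S); sL=1/9, sR=5/29; mL=-103/522, mR=13/522; mL+mR=-5/29 → advance -1; mR−mL=2/9 → turn +1·90°
n=4: pose=(5,-8,E); sL=8/65, sR=40/349; mL=-4092/22685, mR=1492/22685; mL+mR=-40/349 → advance -1; mR−mL=16/65 → turn +1·90°
n=5: pose=(4,-8,N); sL=4/17, sR=4/29; mL=-150/493, mR=82/493; mL+mR=-4/29 → advance -1; mR−mL=8/17 → turn +1·90°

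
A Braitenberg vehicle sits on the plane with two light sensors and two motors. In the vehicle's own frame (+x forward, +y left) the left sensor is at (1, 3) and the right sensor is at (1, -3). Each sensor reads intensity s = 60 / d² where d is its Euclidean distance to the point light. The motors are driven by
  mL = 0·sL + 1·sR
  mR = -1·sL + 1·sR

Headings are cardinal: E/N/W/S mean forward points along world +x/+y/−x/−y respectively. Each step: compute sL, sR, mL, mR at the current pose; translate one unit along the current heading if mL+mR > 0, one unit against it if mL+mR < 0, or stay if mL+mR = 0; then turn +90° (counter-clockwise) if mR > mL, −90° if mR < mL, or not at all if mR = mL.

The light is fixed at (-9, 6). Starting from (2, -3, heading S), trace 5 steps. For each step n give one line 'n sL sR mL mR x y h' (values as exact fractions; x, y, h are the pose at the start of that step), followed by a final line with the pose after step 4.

n=0: pose=(2,-3,S); sL=15/74, sR=15/41; mL=15/41, mR=495/3034; mL+mR=1605/3034 → advance +1; mR−mL=-15/74 → turn -1·90°
n=1: pose=(2,-4,W); sL=60/269, sR=60/149; mL=60/149, mR=7200/40081; mL+mR=23340/40081 → advance +1; mR−mL=-60/269 → turn -1·90°
n=2: pose=(1,-4,N); sL=6/13, sR=6/25; mL=6/25, mR=-72/325; mL+mR=6/325 → advance +1; mR−mL=-6/13 → turn -1·90°
n=3: pose=(1,-3,E); sL=60/157, sR=12/53; mL=12/53, mR=-1296/8321; mL+mR=588/8321 → advance +1; mR−mL=-60/157 → turn -1·90°
n=4: pose=(2,-3,S); sL=15/74, sR=15/41; mL=15/41, mR=495/3034; mL+mR=1605/3034 → advance +1; mR−mL=-15/74 → turn -1·90°

0 15/74 15/41 15/41 495/3034 2 -3 S
1 60/269 60/149 60/149 7200/40081 2 -4 W
2 6/13 6/25 6/25 -72/325 1 -4 N
3 60/157 12/53 12/53 -1296/8321 1 -3 E
4 15/74 15/41 15/41 495/3034 2 -3 S
final 2 -4 W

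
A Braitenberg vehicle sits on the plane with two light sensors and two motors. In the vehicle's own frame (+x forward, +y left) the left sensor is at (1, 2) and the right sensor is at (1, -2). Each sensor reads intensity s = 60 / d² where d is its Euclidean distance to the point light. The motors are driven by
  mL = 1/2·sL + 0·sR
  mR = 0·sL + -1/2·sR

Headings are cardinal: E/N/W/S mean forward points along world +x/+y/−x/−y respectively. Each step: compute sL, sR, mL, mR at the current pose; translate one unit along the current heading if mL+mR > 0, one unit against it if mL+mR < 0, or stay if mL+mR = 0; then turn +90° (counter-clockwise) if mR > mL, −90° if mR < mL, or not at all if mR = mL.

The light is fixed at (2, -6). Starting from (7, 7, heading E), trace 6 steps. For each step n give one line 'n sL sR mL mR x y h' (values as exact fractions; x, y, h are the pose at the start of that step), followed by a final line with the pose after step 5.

0 20/87 60/157 10/87 -30/157 7 7 E
1 1/3 15/37 1/6 -15/74 6 7 S
2 20/51 12/53 10/51 -6/53 6 8 W
3 30/113 6/25 15/113 -3/25 5 8 N
4 12/61 12/37 6/61 -6/37 5 9 E
5 15/53 15/49 15/106 -15/98 4 9 S
final 4 10 W

n=0: pose=(7,7,E); sL=20/87, sR=60/157; mL=10/87, mR=-30/157; mL+mR=-1040/13659 → advance -1; mR−mL=-4180/13659 → turn -1·90°
n=1: pose=(6,7,S); sL=1/3, sR=15/37; mL=1/6, mR=-15/74; mL+mR=-4/111 → advance -1; mR−mL=-41/111 → turn -1·90°
n=2: pose=(6,8,W); sL=20/51, sR=12/53; mL=10/51, mR=-6/53; mL+mR=224/2703 → advance +1; mR−mL=-836/2703 → turn -1·90°
n=3: pose=(5,8,N); sL=30/113, sR=6/25; mL=15/113, mR=-3/25; mL+mR=36/2825 → advance +1; mR−mL=-714/2825 → turn -1·90°
n=4: pose=(5,9,E); sL=12/61, sR=12/37; mL=6/61, mR=-6/37; mL+mR=-144/2257 → advance -1; mR−mL=-588/2257 → turn -1·90°
n=5: pose=(4,9,S); sL=15/53, sR=15/49; mL=15/106, mR=-15/98; mL+mR=-30/2597 → advance -1; mR−mL=-765/2597 → turn -1·90°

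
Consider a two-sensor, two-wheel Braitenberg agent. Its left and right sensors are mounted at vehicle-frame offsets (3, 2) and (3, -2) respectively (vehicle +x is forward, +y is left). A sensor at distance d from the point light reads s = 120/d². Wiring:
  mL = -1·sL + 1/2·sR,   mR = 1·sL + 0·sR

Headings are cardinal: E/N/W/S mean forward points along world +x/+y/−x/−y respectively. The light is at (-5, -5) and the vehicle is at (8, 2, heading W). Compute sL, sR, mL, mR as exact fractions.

left sensor world pos  = (5, 0); dL² = 125
right sensor world pos = (5, 4); dR² = 181
sL = 120/125 = 24/25
sR = 120/181 = 120/181
mL = -1·sL + 1/2·sR = -2844/4525
mR = 1·sL + 0·sR = 24/25

24/25 120/181 -2844/4525 24/25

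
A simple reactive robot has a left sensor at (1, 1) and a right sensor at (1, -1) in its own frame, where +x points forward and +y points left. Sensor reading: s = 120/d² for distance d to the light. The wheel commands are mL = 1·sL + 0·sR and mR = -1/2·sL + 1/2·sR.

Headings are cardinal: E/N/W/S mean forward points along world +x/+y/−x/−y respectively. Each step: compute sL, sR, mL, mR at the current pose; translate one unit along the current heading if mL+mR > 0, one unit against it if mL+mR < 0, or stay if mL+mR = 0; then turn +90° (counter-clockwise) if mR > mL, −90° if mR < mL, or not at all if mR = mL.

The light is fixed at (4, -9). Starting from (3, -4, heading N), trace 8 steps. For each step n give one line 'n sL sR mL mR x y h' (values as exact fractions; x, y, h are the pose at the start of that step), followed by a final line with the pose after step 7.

0 3 10/3 3 1/6 3 -4 N
1 120/49 24/5 120/49 288/245 3 -3 E
2 60/13 60/13 60/13 0 4 -3 S
3 120/17 120/37 120/17 -1200/629 4 -4 W
4 3 10/3 3 1/6 3 -4 N
5 120/49 24/5 120/49 288/245 3 -3 E
6 60/13 60/13 60/13 0 4 -3 S
7 120/17 120/37 120/17 -1200/629 4 -4 W
final 3 -4 N

n=0: pose=(3,-4,N); sL=3, sR=10/3; mL=3, mR=1/6; mL+mR=19/6 → advance +1; mR−mL=-17/6 → turn -1·90°
n=1: pose=(3,-3,E); sL=120/49, sR=24/5; mL=120/49, mR=288/245; mL+mR=888/245 → advance +1; mR−mL=-312/245 → turn -1·90°
n=2: pose=(4,-3,S); sL=60/13, sR=60/13; mL=60/13, mR=0; mL+mR=60/13 → advance +1; mR−mL=-60/13 → turn -1·90°
n=3: pose=(4,-4,W); sL=120/17, sR=120/37; mL=120/17, mR=-1200/629; mL+mR=3240/629 → advance +1; mR−mL=-5640/629 → turn -1·90°
n=4: pose=(3,-4,N); sL=3, sR=10/3; mL=3, mR=1/6; mL+mR=19/6 → advance +1; mR−mL=-17/6 → turn -1·90°
n=5: pose=(3,-3,E); sL=120/49, sR=24/5; mL=120/49, mR=288/245; mL+mR=888/245 → advance +1; mR−mL=-312/245 → turn -1·90°
n=6: pose=(4,-3,S); sL=60/13, sR=60/13; mL=60/13, mR=0; mL+mR=60/13 → advance +1; mR−mL=-60/13 → turn -1·90°
n=7: pose=(4,-4,W); sL=120/17, sR=120/37; mL=120/17, mR=-1200/629; mL+mR=3240/629 → advance +1; mR−mL=-5640/629 → turn -1·90°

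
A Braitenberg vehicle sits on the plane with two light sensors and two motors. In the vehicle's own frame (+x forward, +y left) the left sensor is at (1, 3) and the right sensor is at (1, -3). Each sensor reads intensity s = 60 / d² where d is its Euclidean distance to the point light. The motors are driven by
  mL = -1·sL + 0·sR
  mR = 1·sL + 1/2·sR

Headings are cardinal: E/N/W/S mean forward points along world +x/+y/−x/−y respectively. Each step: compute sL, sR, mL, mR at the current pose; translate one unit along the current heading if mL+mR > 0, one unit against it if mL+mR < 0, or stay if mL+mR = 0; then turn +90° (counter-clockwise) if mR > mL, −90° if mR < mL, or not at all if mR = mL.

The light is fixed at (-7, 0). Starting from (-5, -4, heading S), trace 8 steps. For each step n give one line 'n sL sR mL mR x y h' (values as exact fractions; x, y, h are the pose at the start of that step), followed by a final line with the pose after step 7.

n=0: pose=(-5,-4,S); sL=6/5, sR=30/13; mL=-6/5, mR=153/65; mL+mR=15/13 → advance +1; mR−mL=231/65 → turn +1·90°
n=1: pose=(-5,-5,E); sL=60/13, sR=60/73; mL=-60/13, mR=4770/949; mL+mR=30/73 → advance +1; mR−mL=9150/949 → turn +1·90°
n=2: pose=(-4,-5,N); sL=15/4, sR=15/13; mL=-15/4, mR=225/52; mL+mR=15/26 → advance +1; mR−mL=105/13 → turn +1·90°
n=3: pose=(-4,-4,W); sL=60/53, sR=12; mL=-60/53, mR=378/53; mL+mR=6 → advance +1; mR−mL=438/53 → turn +1·90°
n=4: pose=(-5,-4,S); sL=6/5, sR=30/13; mL=-6/5, mR=153/65; mL+mR=15/13 → advance +1; mR−mL=231/65 → turn +1·90°
n=5: pose=(-5,-5,E); sL=60/13, sR=60/73; mL=-60/13, mR=4770/949; mL+mR=30/73 → advance +1; mR−mL=9150/949 → turn +1·90°
n=6: pose=(-4,-5,N); sL=15/4, sR=15/13; mL=-15/4, mR=225/52; mL+mR=15/26 → advance +1; mR−mL=105/13 → turn +1·90°
n=7: pose=(-4,-4,W); sL=60/53, sR=12; mL=-60/53, mR=378/53; mL+mR=6 → advance +1; mR−mL=438/53 → turn +1·90°

0 6/5 30/13 -6/5 153/65 -5 -4 S
1 60/13 60/73 -60/13 4770/949 -5 -5 E
2 15/4 15/13 -15/4 225/52 -4 -5 N
3 60/53 12 -60/53 378/53 -4 -4 W
4 6/5 30/13 -6/5 153/65 -5 -4 S
5 60/13 60/73 -60/13 4770/949 -5 -5 E
6 15/4 15/13 -15/4 225/52 -4 -5 N
7 60/53 12 -60/53 378/53 -4 -4 W
final -5 -4 S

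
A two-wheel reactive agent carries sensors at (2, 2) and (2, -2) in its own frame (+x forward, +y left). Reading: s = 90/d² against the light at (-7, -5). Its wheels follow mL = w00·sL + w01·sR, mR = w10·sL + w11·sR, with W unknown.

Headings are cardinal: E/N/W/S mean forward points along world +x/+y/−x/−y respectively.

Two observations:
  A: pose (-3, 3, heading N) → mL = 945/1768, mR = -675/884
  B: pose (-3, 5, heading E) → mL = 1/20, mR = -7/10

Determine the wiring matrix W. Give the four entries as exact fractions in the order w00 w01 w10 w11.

obs A: pose=(-3,3,N) → sL=45/52, sR=45/68, mL=945/1768, mR=-675/884
obs B: pose=(-3,5,E) → sL=1/2, sR=9/10, mL=1/20, mR=-7/10
sensor matrix S = [[45/52, 45/68], [1/2, 9/10]]; det S = 99/221
solve [mL_A; mL_B] = S·[w00; w01] and [mR_A; mR_B] = S·[w10; w11]:
  w00 = 1, w01 = -1/2, w10 = -1/2, w11 = -1/2

1 -1/2 -1/2 -1/2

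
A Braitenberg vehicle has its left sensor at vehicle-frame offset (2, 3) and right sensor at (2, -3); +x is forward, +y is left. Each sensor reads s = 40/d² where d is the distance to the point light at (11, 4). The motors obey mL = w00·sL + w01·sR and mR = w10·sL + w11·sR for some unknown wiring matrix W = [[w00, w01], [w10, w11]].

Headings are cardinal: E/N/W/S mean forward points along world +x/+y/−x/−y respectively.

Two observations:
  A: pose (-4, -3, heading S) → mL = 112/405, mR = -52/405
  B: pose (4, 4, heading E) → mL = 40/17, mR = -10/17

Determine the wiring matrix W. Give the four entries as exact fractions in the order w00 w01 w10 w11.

obs A: pose=(-4,-3,S) → sL=8/45, sR=8/81, mL=112/405, mR=-52/405
obs B: pose=(4,4,E) → sL=20/17, sR=20/17, mL=40/17, mR=-10/17
sensor matrix S = [[8/45, 8/81], [20/17, 20/17]]; det S = 128/1377
solve [mL_A; mL_B] = S·[w00; w01] and [mR_A; mR_B] = S·[w10; w11]:
  w00 = 1, w01 = 1, w10 = -1, w11 = 1/2

1 1 -1 1/2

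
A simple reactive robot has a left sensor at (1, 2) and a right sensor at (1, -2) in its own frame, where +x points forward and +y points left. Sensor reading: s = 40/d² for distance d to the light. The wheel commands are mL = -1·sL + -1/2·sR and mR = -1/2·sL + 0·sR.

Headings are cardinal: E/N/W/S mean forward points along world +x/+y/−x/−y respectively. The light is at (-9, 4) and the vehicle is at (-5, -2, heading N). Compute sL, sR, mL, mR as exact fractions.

40/29 40/61 -3020/1769 -20/29

left sensor world pos  = (-7, -1); dL² = 29
right sensor world pos = (-3, -1); dR² = 61
sL = 40/29 = 40/29
sR = 40/61 = 40/61
mL = -1·sL + -1/2·sR = -3020/1769
mR = -1/2·sL + 0·sR = -20/29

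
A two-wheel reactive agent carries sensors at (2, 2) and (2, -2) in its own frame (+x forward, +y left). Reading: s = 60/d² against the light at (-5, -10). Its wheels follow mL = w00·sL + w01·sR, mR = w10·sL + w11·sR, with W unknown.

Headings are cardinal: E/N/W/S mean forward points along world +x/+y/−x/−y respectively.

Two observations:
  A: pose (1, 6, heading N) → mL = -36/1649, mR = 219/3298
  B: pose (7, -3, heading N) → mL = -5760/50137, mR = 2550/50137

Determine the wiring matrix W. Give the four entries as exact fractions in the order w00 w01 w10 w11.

obs A: pose=(1,6,N) → sL=3/17, sR=15/97, mL=-36/1649, mR=219/3298
obs B: pose=(7,-3,N) → sL=60/181, sR=60/277, mL=-5760/50137, mR=2550/50137
sensor matrix S = [[3/17, 15/97], [60/181, 60/277]]; det S = -1077840/82675913
solve [mL_A; mL_B] = S·[w00; w01] and [mR_A; mR_B] = S·[w10; w11]:
  w00 = -1, w01 = 1, w10 = -1/2, w11 = 1

-1 1 -1/2 1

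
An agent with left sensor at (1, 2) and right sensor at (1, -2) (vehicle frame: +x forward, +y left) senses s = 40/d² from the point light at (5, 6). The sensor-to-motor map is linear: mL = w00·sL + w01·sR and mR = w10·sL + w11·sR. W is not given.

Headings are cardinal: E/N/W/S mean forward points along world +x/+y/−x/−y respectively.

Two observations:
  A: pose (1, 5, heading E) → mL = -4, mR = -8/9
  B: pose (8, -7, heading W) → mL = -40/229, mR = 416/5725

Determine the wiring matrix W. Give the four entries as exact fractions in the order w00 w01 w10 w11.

obs A: pose=(1,5,E) → sL=4, sR=20/9, mL=-4, mR=-8/9
obs B: pose=(8,-7,W) → sL=40/229, sR=8/25, mL=-40/229, mR=416/5725
sensor matrix S = [[4, 20/9], [40/229, 8/25]]; det S = 45952/51525
solve [mL_A; mL_B] = S·[w00; w01] and [mR_A; mR_B] = S·[w10; w11]:
  w00 = -1, w01 = 0, w10 = -1/2, w11 = 1/2

-1 0 -1/2 1/2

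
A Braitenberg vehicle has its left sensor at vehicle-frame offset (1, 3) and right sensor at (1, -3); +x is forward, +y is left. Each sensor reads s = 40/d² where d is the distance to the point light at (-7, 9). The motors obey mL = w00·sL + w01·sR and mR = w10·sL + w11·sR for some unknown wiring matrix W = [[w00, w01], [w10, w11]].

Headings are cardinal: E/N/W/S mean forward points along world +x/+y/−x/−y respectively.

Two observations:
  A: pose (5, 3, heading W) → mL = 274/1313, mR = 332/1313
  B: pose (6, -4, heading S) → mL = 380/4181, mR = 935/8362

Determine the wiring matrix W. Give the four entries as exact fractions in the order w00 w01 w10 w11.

obs A: pose=(5,3,W) → sL=20/101, sR=4/13, mL=274/1313, mR=332/1313
obs B: pose=(6,-4,S) → sL=10/113, sR=5/37, mL=380/4181, mR=935/8362
sensor matrix S = [[20/101, 4/13], [10/113, 5/37]]; det S = -2580/5489653
solve [mL_A; mL_B] = S·[w00; w01] and [mR_A; mR_B] = S·[w10; w11]:
  w00 = -1/2, w01 = 1, w10 = 1/2, w11 = 1/2

-1/2 1 1/2 1/2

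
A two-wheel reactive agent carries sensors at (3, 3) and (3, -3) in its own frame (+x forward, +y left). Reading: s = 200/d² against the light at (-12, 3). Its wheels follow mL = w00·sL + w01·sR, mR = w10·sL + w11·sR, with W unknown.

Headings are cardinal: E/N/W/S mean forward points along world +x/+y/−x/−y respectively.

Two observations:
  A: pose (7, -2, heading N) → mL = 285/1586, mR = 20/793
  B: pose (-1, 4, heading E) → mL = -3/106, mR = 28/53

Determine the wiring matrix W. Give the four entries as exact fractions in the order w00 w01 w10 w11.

obs A: pose=(7,-2,N) → sL=10/13, sR=25/61, mL=285/1586, mR=20/793
obs B: pose=(-1,4,E) → sL=50/53, sR=1, mL=-3/106, mR=28/53
sensor matrix S = [[10/13, 25/61], [50/53, 1]]; det S = 16080/42029
solve [mL_A; mL_B] = S·[w00; w01] and [mR_A; mR_B] = S·[w10; w11]:
  w00 = 1/2, w01 = -1/2, w10 = -1/2, w11 = 1

1/2 -1/2 -1/2 1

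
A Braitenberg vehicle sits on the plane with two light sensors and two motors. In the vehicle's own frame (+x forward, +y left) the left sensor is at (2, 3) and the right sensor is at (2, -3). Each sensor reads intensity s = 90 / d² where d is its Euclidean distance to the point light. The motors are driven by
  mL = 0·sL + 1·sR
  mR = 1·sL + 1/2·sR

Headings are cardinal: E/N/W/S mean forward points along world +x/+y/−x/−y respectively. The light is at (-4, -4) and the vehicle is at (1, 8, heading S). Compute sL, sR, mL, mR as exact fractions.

45/82 45/52 45/52 4185/4264

left sensor world pos  = (4, 6); dL² = 164
right sensor world pos = (-2, 6); dR² = 104
sL = 90/164 = 45/82
sR = 90/104 = 45/52
mL = 0·sL + 1·sR = 45/52
mR = 1·sL + 1/2·sR = 4185/4264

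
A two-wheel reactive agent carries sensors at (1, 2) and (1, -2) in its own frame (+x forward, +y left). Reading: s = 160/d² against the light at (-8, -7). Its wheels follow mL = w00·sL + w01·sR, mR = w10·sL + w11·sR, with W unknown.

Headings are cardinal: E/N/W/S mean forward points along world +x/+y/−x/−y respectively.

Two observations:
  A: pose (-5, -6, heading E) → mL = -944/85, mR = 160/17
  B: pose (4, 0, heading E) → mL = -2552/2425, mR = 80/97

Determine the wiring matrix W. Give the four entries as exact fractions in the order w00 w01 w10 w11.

-1 -1/2 0 1

obs A: pose=(-5,-6,E) → sL=32/5, sR=160/17, mL=-944/85, mR=160/17
obs B: pose=(4,0,E) → sL=16/25, sR=80/97, mL=-2552/2425, mR=80/97
sensor matrix S = [[32/5, 160/17], [16/25, 80/97]]; det S = -6144/8245
solve [mL_A; mL_B] = S·[w00; w01] and [mR_A; mR_B] = S·[w10; w11]:
  w00 = -1, w01 = -1/2, w10 = 0, w11 = 1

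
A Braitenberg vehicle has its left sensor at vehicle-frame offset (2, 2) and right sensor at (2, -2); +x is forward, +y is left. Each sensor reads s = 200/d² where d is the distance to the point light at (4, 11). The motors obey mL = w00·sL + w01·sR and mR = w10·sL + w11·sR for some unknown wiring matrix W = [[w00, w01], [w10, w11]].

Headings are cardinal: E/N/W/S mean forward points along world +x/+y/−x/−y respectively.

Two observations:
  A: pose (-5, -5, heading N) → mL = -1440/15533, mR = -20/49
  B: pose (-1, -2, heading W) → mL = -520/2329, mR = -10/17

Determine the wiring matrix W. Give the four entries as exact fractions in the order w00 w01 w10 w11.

1/2 -1/2 0 -1/2

obs A: pose=(-5,-5,N) → sL=200/317, sR=40/49, mL=-1440/15533, mR=-20/49
obs B: pose=(-1,-2,W) → sL=100/137, sR=20/17, mL=-520/2329, mR=-10/17
sensor matrix S = [[200/317, 40/49], [100/137, 20/17]]; det S = 5296000/36176357
solve [mL_A; mL_B] = S·[w00; w01] and [mR_A; mR_B] = S·[w10; w11]:
  w00 = 1/2, w01 = -1/2, w10 = 0, w11 = -1/2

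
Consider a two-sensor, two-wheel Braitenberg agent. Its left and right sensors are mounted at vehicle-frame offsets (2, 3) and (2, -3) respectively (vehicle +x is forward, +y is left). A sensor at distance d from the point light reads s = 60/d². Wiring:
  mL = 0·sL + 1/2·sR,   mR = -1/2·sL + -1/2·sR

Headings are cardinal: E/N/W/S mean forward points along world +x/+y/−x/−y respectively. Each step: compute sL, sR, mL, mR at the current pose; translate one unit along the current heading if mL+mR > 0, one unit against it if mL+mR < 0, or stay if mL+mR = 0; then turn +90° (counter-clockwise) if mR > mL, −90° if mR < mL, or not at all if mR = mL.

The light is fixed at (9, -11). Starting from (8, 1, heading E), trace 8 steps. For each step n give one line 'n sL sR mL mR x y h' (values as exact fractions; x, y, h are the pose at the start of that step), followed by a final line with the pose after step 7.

0 30/113 30/41 15/41 -2310/4633 8 1 E
1 60/101 12/25 6/25 -1356/2525 7 1 S
2 15/29 15/68 15/136 -1455/3944 7 2 W
3 60/241 60/229 30/229 -14100/55189 8 2 N
4 30/113 30/41 15/41 -2310/4633 8 1 E
5 60/101 12/25 6/25 -1356/2525 7 1 S
6 15/29 15/68 15/136 -1455/3944 7 2 W
7 60/241 60/229 30/229 -14100/55189 8 2 N
final 8 1 E

n=0: pose=(8,1,E); sL=30/113, sR=30/41; mL=15/41, mR=-2310/4633; mL+mR=-15/113 → advance -1; mR−mL=-4005/4633 → turn -1·90°
n=1: pose=(7,1,S); sL=60/101, sR=12/25; mL=6/25, mR=-1356/2525; mL+mR=-30/101 → advance -1; mR−mL=-1962/2525 → turn -1·90°
n=2: pose=(7,2,W); sL=15/29, sR=15/68; mL=15/136, mR=-1455/3944; mL+mR=-15/58 → advance -1; mR−mL=-945/1972 → turn -1·90°
n=3: pose=(8,2,N); sL=60/241, sR=60/229; mL=30/229, mR=-14100/55189; mL+mR=-30/241 → advance -1; mR−mL=-21330/55189 → turn -1·90°
n=4: pose=(8,1,E); sL=30/113, sR=30/41; mL=15/41, mR=-2310/4633; mL+mR=-15/113 → advance -1; mR−mL=-4005/4633 → turn -1·90°
n=5: pose=(7,1,S); sL=60/101, sR=12/25; mL=6/25, mR=-1356/2525; mL+mR=-30/101 → advance -1; mR−mL=-1962/2525 → turn -1·90°
n=6: pose=(7,2,W); sL=15/29, sR=15/68; mL=15/136, mR=-1455/3944; mL+mR=-15/58 → advance -1; mR−mL=-945/1972 → turn -1·90°
n=7: pose=(8,2,N); sL=60/241, sR=60/229; mL=30/229, mR=-14100/55189; mL+mR=-30/241 → advance -1; mR−mL=-21330/55189 → turn -1·90°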